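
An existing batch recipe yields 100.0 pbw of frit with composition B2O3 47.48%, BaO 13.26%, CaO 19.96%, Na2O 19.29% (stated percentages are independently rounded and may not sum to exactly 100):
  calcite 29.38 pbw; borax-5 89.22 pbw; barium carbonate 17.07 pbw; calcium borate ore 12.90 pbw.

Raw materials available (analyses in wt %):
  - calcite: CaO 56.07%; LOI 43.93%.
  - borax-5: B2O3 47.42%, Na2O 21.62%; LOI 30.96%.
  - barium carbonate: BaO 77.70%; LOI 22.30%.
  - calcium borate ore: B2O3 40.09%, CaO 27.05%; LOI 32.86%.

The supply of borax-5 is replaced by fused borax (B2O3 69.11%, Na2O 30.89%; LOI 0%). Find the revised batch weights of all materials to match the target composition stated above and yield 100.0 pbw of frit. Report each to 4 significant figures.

The whole derivation carries full precision at all times; values along the way are shown, rounded to four significant figures, at each printed step. Each reported number takes a single rounding; all derived quantities are recomputed from the weighed amounts on 100.0 pbw of glass at full float precision (net glass mass, totals, the four compositions, LOI, yield) exactly as printed in problem or answer.
Per-oxide target masses for 100.0 pbw frit:
  B2O3: 47.48% × 100.0 = 47.48 pbw
  BaO: 13.26% × 100.0 = 13.26 pbw
  CaO: 19.96% × 100.0 = 19.96 pbw
  Na2O: 19.29% × 100.0 = 19.29 pbw
Sums-versus-targets review per the reported batch figures, versus the basis set out (delivered sums recover each target exact up to rounding of places):
  B2O3: 62.45·0.6911 + 10.78·0.4009 = 47.48 pbw (target 47.48 pbw)
  BaO: 17.07·0.7770 = 13.26 pbw (target 13.26 pbw)
  CaO: 30.40·0.5607 + 10.78·0.2705 = 19.96 pbw (target 19.96 pbw)
  Na2O: 62.45·0.3089 = 19.29 pbw (target 19.29 pbw)
Glass-mass bookkeeping: batch Σ − ignition loss = 100.0 pbw (targets for the oxides total 99.99 pbw; basis as stated: 100.0 pbw — gaps are rounding artifacts).
Total batch = Σ batch = 120.7 pbw; LOI loss = Σ batch·LOI = 20.70 pbw; yield, glass over the total, = 82.85%.

Revised batch per 100.0 pbw frit:
  calcite: 30.40 pbw
  fused borax: 62.45 pbw
  barium carbonate: 17.07 pbw
  calcium borate ore: 10.78 pbw
Total batch = 120.7 pbw; LOI loss = 20.70 pbw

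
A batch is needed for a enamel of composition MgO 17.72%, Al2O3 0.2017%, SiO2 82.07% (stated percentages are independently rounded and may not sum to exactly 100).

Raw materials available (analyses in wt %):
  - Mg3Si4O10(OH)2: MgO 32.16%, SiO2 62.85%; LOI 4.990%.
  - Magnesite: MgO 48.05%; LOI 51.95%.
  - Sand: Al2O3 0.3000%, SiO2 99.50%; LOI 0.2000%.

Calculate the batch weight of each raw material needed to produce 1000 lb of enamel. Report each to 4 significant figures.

Batch per 1000 lb enamel:
  Mg3Si4O10(OH)2: 241.4 lb
  Magnesite: 207.2 lb
  Sand: 672.3 lb
Total batch = 1121 lb; LOI loss = 121.0 lb; yield = 89.20%

Values along the way are printed rounded to 4 significant figures at each printed step — full precision is held in all steps. Every reported figure is rounded just once; the derived quantities, which include the yield, three oxide percentages, totals, ignition loss, net glass mass, are carried in full precision, as they appear in the question or the answer, from the batch weights on 1000 lb of glass.
Target oxide masses per 1000 lb enamel:
  MgO: 17.72% × 1000 = 177.2 lb
  Al2O3: 0.2017% × 1000 = 2.017 lb
  SiO2: 82.07% × 1000 = 820.7 lb
Verifying the oxide balance applying the batch weights above, on the stated basis (oxide sums agree with the targets net of answer rounding effects):
  MgO: 241.4·0.3216 + 207.2·0.4805 = 177.2 lb (target 177.2 lb)
  Al2O3: 672.3·0.003000 = 2.017 lb (target 2.017 lb)
  SiO2: 241.4·0.6285 + 672.3·0.9950 = 820.7 lb (target 820.7 lb)
Glass-mass sanity pass: Σ batch − LOI loss = 999.9 lb (per-oxide target masses sum to 999.9 lb; stated basis 1000 lb — deltas are rounding alone).
Adding the batch up: Σ batch = 1121 lb; Σ batch·LOI gives LOI loss = 121.0 lb; as yield: glass ÷ batch → 89.20%.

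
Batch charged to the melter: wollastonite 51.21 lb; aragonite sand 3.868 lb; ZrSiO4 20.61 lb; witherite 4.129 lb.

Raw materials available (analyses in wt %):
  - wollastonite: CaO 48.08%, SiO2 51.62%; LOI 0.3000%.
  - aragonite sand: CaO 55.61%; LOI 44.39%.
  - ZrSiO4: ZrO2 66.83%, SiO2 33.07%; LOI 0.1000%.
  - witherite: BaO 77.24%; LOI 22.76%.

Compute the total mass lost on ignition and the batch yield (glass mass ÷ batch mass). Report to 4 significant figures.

Full precision is maintained at all times — mid-chain values are displayed (rounded to four significant digits) in the printout — exactly one rounding is applied to every reported result — derived quantities, which include ignition loss, the yield, totals, the four compositions, glass mass, are computed at exact precision, as set out in question or answer, from the batch weights for 76.99 lb of glass.
LOI of each material in turn:
  wollastonite: 51.21 × 0.003000 = 0.1536 lb
  aragonite sand: 3.868 × 0.4439 = 1.717 lb
  ZrSiO4: 20.61 × 0.001000 = 0.02061 lb
  witherite: 4.129 × 0.2276 = 0.9398 lb
Total LOI = 2.831 lb
Glass = batch − LOI = 79.82 − 2.831 = 76.99 lb

LOI loss = 2.831 lb; glass = 76.99 lb; yield = 96.45%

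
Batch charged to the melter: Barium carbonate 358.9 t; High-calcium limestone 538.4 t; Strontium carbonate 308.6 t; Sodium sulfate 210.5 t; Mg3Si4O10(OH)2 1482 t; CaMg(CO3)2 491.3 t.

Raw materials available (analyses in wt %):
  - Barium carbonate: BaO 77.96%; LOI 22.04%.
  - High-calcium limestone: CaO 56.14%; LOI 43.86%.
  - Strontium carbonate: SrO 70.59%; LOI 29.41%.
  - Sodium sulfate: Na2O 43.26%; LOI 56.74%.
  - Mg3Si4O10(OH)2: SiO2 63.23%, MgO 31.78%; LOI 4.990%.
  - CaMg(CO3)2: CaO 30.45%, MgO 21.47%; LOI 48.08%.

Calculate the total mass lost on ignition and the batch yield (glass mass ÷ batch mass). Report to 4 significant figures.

LOI loss = 835.6 t; glass = 2554 t; yield = 75.35%

The working math runs at full float precision at all times. The intermediate values are shown with 4-significant-figure rounding in the working. Exactly one rounding lands on each reported number. All derived quantities, including yield, six oxide percentages, ignition loss, glass mass, totals, are computed from the batch weights per 2554 t of glass at exact precision as quoted within problem or answer.
Loss on ignition, line by line:
  Barium carbonate: 358.9 × 0.2204 = 79.10 t
  High-calcium limestone: 538.4 × 0.4386 = 236.1 t
  Strontium carbonate: 308.6 × 0.2941 = 90.76 t
  Sodium sulfate: 210.5 × 0.5674 = 119.4 t
  Mg3Si4O10(OH)2: 1482 × 0.04990 = 73.95 t
  CaMg(CO3)2: 491.3 × 0.4808 = 236.2 t
Total LOI = 835.6 t
Glass = batch − LOI = 3390 − 835.6 = 2554 t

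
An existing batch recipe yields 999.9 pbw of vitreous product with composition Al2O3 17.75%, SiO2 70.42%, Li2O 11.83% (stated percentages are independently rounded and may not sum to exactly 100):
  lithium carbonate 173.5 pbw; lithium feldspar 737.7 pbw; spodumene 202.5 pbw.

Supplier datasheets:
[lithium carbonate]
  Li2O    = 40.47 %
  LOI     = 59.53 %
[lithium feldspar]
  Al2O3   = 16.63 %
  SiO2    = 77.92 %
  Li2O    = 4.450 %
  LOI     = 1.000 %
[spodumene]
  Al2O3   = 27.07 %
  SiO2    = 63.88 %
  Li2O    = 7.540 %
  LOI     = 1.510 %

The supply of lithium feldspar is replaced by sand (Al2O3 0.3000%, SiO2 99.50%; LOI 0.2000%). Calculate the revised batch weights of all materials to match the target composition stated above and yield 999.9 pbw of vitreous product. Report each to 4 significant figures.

Every computation holds exact precision end to end; the intermediate values are printed rounded off to 4 significant figures across the worked steps; exactly one rounding is applied to every reported figure — all derived quantities (three oxide percentages, the totals, yield, ignition loss, glass mass) are carried starting from the weights for 999.9 pbw of glass at exact precision, exactly as shown in either problem or answer.
Oxide mass targets, per 999.9 pbw vitreous product:
  Al2O3: 17.75% × 999.9 = 177.5 pbw
  SiO2: 70.42% × 999.9 = 704.1 pbw
  Li2O: 11.83% × 999.9 = 118.3 pbw
Verifying the oxide balance per the reported batch figures, per the basis as stated (oxide sums agree with the targets inside rounding margins):
  Al2O3: 288.8·0.003000 + 652.4·0.2707 = 177.5 pbw (target 177.5 pbw)
  SiO2: 288.8·0.9950 + 652.4·0.6388 = 704.1 pbw (target 704.1 pbw)
  Li2O: 170.7·0.4047 + 652.4·0.07540 = 118.3 pbw (target 118.3 pbw)
The glass-mass cross-check: total charge less LOI = 999.9 pbw (summing oxide targets gives 999.9 pbw; the stated basis being 999.9 pbw — gaps are rounding artifacts).
Whole-batch sum: Σ batch = 1112 pbw; ignition loss, Σ(batch × LOI) = 112.0 pbw; the yield ratio, glass ÷ batch: 89.92%.

Revised batch per 999.9 pbw vitreous product:
  lithium carbonate: 170.7 pbw
  sand: 288.8 pbw
  spodumene: 652.4 pbw
Total batch = 1112 pbw; LOI loss = 112.0 pbw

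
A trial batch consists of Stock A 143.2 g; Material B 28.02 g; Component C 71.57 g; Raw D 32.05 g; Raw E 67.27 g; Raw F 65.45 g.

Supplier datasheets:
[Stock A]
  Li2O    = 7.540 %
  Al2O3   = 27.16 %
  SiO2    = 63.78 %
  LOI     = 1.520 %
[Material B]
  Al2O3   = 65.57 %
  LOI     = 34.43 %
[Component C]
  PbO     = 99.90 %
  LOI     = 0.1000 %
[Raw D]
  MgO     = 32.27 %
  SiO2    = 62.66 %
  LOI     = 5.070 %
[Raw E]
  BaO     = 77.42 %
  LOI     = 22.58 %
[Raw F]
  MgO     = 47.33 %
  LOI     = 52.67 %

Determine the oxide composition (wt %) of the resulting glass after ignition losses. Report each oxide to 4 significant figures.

Mid-chain values are displayed rounded off to 4 significant figures on the page — each numeric step holds full float precision throughout. Exactly one rounding goes into every reported figure; derived quantities are re-derived from the weighed amounts for 344.4 g of glass at full float precision (totals, six oxide percentages, glass mass, the yield, LOI) exactly as printed in the question or the answer.
What the batch supplies per oxide:
  Li2O: 143.2·0.07540 = 10.80 g
  Al2O3: 143.2·0.2716 + 28.02·0.6557 = 57.27 g
  MgO: 32.05·0.3227 + 65.45·0.4733 = 41.32 g
  BaO: 67.27·0.7742 = 52.08 g
  SiO2: 143.2·0.6378 + 32.05·0.6266 = 111.4 g
  PbO: 71.57·0.9990 = 71.50 g
LOI: 143.2·0.01520 + 28.02·0.3443 + 71.57·0.001000 + 32.05·0.05070 + 67.27·0.2258 + 65.45·0.5267 = 63.18 g
Net of LOI, the glass mass = 407.6 − 63.18 = 344.4 g (equal to the oxide-mass sum)
percent by weight: oxide/glass ×100

Glass mass = 344.4 g (batch 407.6 − LOI 63.18).
Composition: Li2O 3.135%, Al2O3 16.63%, MgO 12.00%, BaO 15.12%, SiO2 32.35%, PbO 20.76%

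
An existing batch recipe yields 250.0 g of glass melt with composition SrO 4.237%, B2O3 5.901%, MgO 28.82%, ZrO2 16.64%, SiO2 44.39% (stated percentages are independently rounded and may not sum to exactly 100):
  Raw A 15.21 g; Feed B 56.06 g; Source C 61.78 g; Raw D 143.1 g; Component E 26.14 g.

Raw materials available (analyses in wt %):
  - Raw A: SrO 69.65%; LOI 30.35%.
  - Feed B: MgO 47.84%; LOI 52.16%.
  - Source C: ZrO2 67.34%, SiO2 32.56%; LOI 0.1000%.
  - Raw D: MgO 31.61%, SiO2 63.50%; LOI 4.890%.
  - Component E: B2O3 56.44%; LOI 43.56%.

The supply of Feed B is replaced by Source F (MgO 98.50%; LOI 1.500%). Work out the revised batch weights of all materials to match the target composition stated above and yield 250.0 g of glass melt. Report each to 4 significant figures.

Full float precision is held from start to finish — working values are printed (rounded to 4 significant figures) at each printed step — every reported figure is rounded exactly once — the derived quantities are re-derived in full float precision (LOI, the yield, glass mass, totals, five oxide percentages) starting from the weights per 250.0 g of glass exactly as printed in the question or the answer.
Oxide mass targets, per 250.0 g glass melt:
  SrO: 4.237% × 250.0 = 10.59 g
  B2O3: 5.901% × 250.0 = 14.75 g
  MgO: 28.82% × 250.0 = 72.05 g
  ZrO2: 16.64% × 250.0 = 41.60 g
  SiO2: 44.39% × 250.0 = 111.0 g
Balance tally, oxide-wise, per the reported batch figures, under the basis named above (delivered sums recover each target modulo rounding of the values):
  SrO: 15.21·0.6965 = 10.59 g (target 10.59 g)
  B2O3: 26.14·0.5644 = 14.75 g (target 14.75 g)
  MgO: 27.23·0.9850 + 143.1·0.3161 = 72.06 g (target 72.05 g)
  ZrO2: 61.78·0.6734 = 41.60 g (target 41.60 g)
  SiO2: 61.78·0.3256 + 143.1·0.6350 = 111.0 g (target 111.0 g)
Glass-mass closure: total charge less LOI = 250.0 g (summing oxide targets gives 250.0 g; versus the stated basis of 250.0 g — deltas are rounding alone).
Batch total: Σ batch = 273.5 g; the LOI term Σ batch·LOI equals 23.47 g; yield, glass over the total, = 91.42%.

Revised batch per 250.0 g glass melt:
  Raw A: 15.21 g
  Source F: 27.23 g
  Source C: 61.78 g
  Raw D: 143.1 g
  Component E: 26.14 g
Total batch = 273.5 g; LOI loss = 23.47 g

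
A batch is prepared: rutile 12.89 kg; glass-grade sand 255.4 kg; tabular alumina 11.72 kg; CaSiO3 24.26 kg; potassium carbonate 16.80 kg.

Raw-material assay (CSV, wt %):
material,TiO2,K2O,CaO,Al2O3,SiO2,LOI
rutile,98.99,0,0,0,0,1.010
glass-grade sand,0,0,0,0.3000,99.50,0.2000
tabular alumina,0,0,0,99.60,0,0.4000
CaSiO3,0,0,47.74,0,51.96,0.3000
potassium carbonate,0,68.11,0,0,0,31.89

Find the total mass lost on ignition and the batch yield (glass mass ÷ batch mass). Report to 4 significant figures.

LOI loss = 6.118 kg; glass = 315.0 kg; yield = 98.09%

All arithmetic holds exact precision end to end — the intermediate values are shown, rounded to four significant digits, in the printout — every reported number receives exactly one rounding — the derived quantities are rebuilt in full float precision (net glass mass, ignition loss, the totals, the five compositions, yield) from the weighed amounts per 315.0 kg of glass, as set out in the problem or answer text.
Ignition loss by material:
  rutile: 12.89 × 0.01010 = 0.1302 kg
  glass-grade sand: 255.4 × 0.002000 = 0.5108 kg
  tabular alumina: 11.72 × 0.004000 = 0.04688 kg
  CaSiO3: 24.26 × 0.003000 = 0.07278 kg
  potassium carbonate: 16.80 × 0.3189 = 5.358 kg
Total LOI = 6.118 kg
Glass = batch − LOI = 321.1 − 6.118 = 315.0 kg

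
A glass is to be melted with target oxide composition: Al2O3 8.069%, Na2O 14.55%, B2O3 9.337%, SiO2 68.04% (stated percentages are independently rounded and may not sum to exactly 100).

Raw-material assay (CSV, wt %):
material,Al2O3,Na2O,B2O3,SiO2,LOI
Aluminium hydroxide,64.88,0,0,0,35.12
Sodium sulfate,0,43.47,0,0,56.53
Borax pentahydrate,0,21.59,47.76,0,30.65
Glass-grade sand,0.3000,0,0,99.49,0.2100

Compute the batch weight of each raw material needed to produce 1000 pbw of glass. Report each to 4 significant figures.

Every computation carries full float precision in all steps — in-progress results are printed rounded to four significant figures within the worked lines. Every reported figure is rounded a single time; the derived quantities, including ignition loss, the yield, glass mass, the four compositions, totals, are carried from the batch weights for 1000 pbw of glass at full float precision as set out in either problem or answer.
Per-oxide target masses for 1000 pbw glass:
  Al2O3: 8.069% × 1000 = 80.69 pbw
  Na2O: 14.55% × 1000 = 145.5 pbw
  B2O3: 9.337% × 1000 = 93.37 pbw
  SiO2: 68.04% × 1000 = 680.4 pbw
Balance tally, oxide-wise, on the weights just shown, under the basis named above (summed amounts equal target values modulo rounding of the values):
  Al2O3: 121.2·0.6488 + 683.9·0.003000 = 80.69 pbw (target 80.69 pbw)
  Na2O: 237.6·0.4347 + 195.5·0.2159 = 145.5 pbw (target 145.5 pbw)
  B2O3: 195.5·0.4776 = 93.37 pbw (target 93.37 pbw)
  SiO2: 683.9·0.9949 = 680.4 pbw (target 680.4 pbw)
Glass-mass sanity pass: whole batch net of LOI = 1000 pbw (targets for the oxides total 1000 pbw; with the basis standing at 1000 pbw — gaps are rounding artifacts).
Summing the batch: Σ batch = 1238 pbw; loss to ignition Σ batch·LOI = 238.2 pbw; as yield: glass ÷ batch → 80.76%.

Batch per 1000 pbw glass:
  Aluminium hydroxide: 121.2 pbw
  Sodium sulfate: 237.6 pbw
  Borax pentahydrate: 195.5 pbw
  Glass-grade sand: 683.9 pbw
Total batch = 1238 pbw; LOI loss = 238.2 pbw; yield = 80.76%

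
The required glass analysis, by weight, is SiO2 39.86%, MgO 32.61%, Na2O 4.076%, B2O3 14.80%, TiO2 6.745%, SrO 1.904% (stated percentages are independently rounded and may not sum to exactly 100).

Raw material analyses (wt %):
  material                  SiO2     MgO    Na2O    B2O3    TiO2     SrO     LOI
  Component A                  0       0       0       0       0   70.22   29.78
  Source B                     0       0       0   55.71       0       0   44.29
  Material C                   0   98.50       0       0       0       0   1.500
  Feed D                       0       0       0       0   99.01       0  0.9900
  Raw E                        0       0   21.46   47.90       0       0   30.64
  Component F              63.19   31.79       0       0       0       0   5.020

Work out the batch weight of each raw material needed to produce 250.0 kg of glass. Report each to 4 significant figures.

Every computation runs at full precision at all times — mid-chain values appear (rounded to 4 significant digits) in the printout. A single rounding completes every reported number. All derived quantities (totals, ignition loss, six oxide percentages, yield, glass mass) are re-derived in full float precision using the weight values at 250.0 kg of glass, as given in the problem or answer text.
Target masses of each oxide per 250.0 kg glass:
  SiO2: 39.86% × 250.0 = 99.65 kg
  MgO: 32.61% × 250.0 = 81.53 kg
  Na2O: 4.076% × 250.0 = 10.19 kg
  B2O3: 14.80% × 250.0 = 37.00 kg
  TiO2: 6.745% × 250.0 = 16.86 kg
  SrO: 1.904% × 250.0 = 4.760 kg
Mass-balance tally per oxide per the reported batch figures, for the quoted basis mass (sums match the target masses within answer rounding):
  SiO2: 157.7·0.6319 = 99.65 kg (target 99.65 kg)
  MgO: 31.87·0.9850 + 157.7·0.3179 = 81.52 kg (target 81.53 kg)
  Na2O: 47.48·0.2146 = 10.19 kg (target 10.19 kg)
  B2O3: 25.59·0.5571 + 47.48·0.4790 = 37.00 kg (target 37.00 kg)
  TiO2: 17.03·0.9901 = 16.86 kg (target 16.86 kg)
  SrO: 6.779·0.7022 = 4.760 kg (target 4.760 kg)
Mass balance on the glass: whole batch net of LOI = 250.0 kg (summing oxide targets gives 250.0 kg; stated basis 250.0 kg — a pure rounding effect).
Total batch = Σ batch = 286.4 kg; LOI removed, Σ of batch·LOI: 36.46 kg; yield: glass divided by total = 87.27%.

Batch per 250.0 kg glass:
  Component A: 6.779 kg
  Source B: 25.59 kg
  Material C: 31.87 kg
  Feed D: 17.03 kg
  Raw E: 47.48 kg
  Component F: 157.7 kg
Total batch = 286.4 kg; LOI loss = 36.46 kg; yield = 87.27%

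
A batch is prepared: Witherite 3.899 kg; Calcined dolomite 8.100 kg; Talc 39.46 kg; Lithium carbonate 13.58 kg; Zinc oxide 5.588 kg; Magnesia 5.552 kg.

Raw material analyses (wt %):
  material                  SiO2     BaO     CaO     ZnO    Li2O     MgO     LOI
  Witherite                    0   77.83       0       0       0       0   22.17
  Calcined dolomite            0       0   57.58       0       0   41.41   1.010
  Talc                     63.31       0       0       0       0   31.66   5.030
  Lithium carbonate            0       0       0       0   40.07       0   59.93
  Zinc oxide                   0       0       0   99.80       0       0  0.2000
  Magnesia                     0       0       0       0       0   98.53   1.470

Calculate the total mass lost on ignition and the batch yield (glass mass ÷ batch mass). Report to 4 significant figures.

Values along the way appear with 4-significant-figure rounding across the worked steps. All internal work runs at full precision at all times — each reported figure is rounded only once; derived quantities, which include glass mass, yield, the totals, LOI, the six compositions, are computed in exact precision, exactly as printed in problem or answer, using the weight values on 65.02 kg of glass.
Loss on ignition, line by line:
  Witherite: 3.899 × 0.2217 = 0.8644 kg
  Calcined dolomite: 8.100 × 0.01010 = 0.08181 kg
  Talc: 39.46 × 0.05030 = 1.985 kg
  Lithium carbonate: 13.58 × 0.5993 = 8.138 kg
  Zinc oxide: 5.588 × 0.002000 = 0.01118 kg
  Magnesia: 5.552 × 0.01470 = 0.08161 kg
Total LOI = 11.16 kg
Glass = batch − LOI = 76.18 − 11.16 = 65.02 kg

LOI loss = 11.16 kg; glass = 65.02 kg; yield = 85.35%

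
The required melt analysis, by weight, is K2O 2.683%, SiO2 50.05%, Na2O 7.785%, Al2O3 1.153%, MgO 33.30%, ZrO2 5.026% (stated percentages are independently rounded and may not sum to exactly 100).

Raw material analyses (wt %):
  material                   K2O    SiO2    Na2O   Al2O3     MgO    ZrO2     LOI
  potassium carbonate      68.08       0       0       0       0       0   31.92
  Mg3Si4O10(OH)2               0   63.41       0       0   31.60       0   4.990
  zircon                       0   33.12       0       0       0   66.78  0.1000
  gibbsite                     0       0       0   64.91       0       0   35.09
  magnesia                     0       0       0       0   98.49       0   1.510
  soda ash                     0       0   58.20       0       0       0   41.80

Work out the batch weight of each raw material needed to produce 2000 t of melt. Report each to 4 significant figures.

Batch per 2000 t melt:
  potassium carbonate: 78.82 t
  Mg3Si4O10(OH)2: 1500 t
  zircon: 150.5 t
  gibbsite: 35.53 t
  magnesia: 194.9 t
  soda ash: 267.5 t
Total batch = 2227 t; LOI loss = 227.4 t; yield = 89.79%

Intermediates appear, rounded to four significant figures, within the worked lines. All arithmetic keeps full precision throughout. Every reported result is rounded just once — derived quantities (the yield, six oxide percentages, the totals, ignition loss, net glass mass) are carried in full float precision from the batch weights at 2000 t of glass, exactly as shown in the question or the answer.
Target masses of each oxide per 2000 t melt:
  K2O: 2.683% × 2000 = 53.66 t
  SiO2: 50.05% × 2000 = 1001 t
  Na2O: 7.785% × 2000 = 155.7 t
  Al2O3: 1.153% × 2000 = 23.06 t
  MgO: 33.30% × 2000 = 666.0 t
  ZrO2: 5.026% × 2000 = 100.5 t
Per-oxide balance check from the weights as reported, under the basis named above (sums match the target masses net of answer rounding effects):
  K2O: 78.82·0.6808 = 53.66 t (target 53.66 t)
  SiO2: 1500·0.6341 + 150.5·0.3312 = 1001 t (target 1001 t)
  Na2O: 267.5·0.5820 = 155.7 t (target 155.7 t)
  Al2O3: 35.53·0.6491 = 23.06 t (target 23.06 t)
  MgO: 1500·0.3160 + 194.9·0.9849 = 666.0 t (target 666.0 t)
  ZrO2: 150.5·0.6678 = 100.5 t (target 100.5 t)
Mass balance on the glass: the batch minus its LOI: 2000 t (targets for the oxides total 2000 t; versus the stated basis of 2000 t — rounding explains the deltas).
Total batch = Σ batch = 2227 t; the LOI term Σ batch·LOI equals 227.4 t; as yield: glass ÷ batch → 89.79%.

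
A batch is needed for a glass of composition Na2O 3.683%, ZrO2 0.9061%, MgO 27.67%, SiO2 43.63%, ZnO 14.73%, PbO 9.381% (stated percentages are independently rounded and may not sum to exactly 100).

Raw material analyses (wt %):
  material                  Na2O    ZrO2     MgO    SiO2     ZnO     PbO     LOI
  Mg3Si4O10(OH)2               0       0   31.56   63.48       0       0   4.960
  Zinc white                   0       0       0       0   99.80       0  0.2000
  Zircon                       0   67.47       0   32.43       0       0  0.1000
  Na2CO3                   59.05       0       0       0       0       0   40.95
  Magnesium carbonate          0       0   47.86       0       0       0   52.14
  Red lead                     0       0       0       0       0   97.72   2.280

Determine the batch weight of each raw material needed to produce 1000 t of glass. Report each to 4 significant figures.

All arithmetic maintains exact precision through the solve — intermediates appear, rounded to four significant digits, at each printed step; every reported number is rounded a single time. The derived quantities (the yield, the six compositions, totals, ignition loss, net glass mass) are computed in full precision from the weighed amounts on 1000 t of glass, exactly as printed in either problem or answer.
The oxide mass targets at 1000 t glass:
  Na2O: 3.683% × 1000 = 36.83 t
  ZrO2: 0.9061% × 1000 = 9.061 t
  MgO: 27.67% × 1000 = 276.7 t
  SiO2: 43.63% × 1000 = 436.3 t
  ZnO: 14.73% × 1000 = 147.3 t
  PbO: 9.381% × 1000 = 93.81 t
Oxide-by-oxide audit on the weights just shown, per the basis as stated (sums match the target masses once rounding is allowed for):
  Na2O: 62.37·0.5905 = 36.83 t (target 36.83 t)
  ZrO2: 13.43·0.6747 = 9.061 t (target 9.061 t)
  MgO: 680.4·0.3156 + 129.4·0.4786 = 276.7 t (target 276.7 t)
  SiO2: 680.4·0.6348 + 13.43·0.3243 = 436.3 t (target 436.3 t)
  ZnO: 147.6·0.9980 = 147.3 t (target 147.3 t)
  PbO: 96.00·0.9772 = 93.81 t (target 93.81 t)
Consistency of the glass mass: batch Σ − ignition loss = 999.9 t (per-oxide target masses sum to 1000 t; stated basis 1000 t — rounding explains the deltas).
Batch total: Σ batch = 1129 t; Σ batch·LOI gives LOI loss = 129.3 t; the yield ratio, glass ÷ batch: 88.55%.

Batch per 1000 t glass:
  Mg3Si4O10(OH)2: 680.4 t
  Zinc white: 147.6 t
  Zircon: 13.43 t
  Na2CO3: 62.37 t
  Magnesium carbonate: 129.4 t
  Red lead: 96.00 t
Total batch = 1129 t; LOI loss = 129.3 t; yield = 88.55%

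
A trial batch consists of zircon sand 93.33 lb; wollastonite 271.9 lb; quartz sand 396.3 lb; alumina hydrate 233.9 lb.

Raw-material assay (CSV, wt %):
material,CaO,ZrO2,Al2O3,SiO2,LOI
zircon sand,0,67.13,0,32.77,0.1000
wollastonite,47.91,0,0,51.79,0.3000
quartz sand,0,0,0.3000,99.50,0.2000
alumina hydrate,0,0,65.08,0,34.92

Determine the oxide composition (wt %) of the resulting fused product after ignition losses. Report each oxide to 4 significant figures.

Glass mass = 912.1 lb (batch 995.4 − LOI 83.38).
Composition: CaO 14.28%, ZrO2 6.869%, Al2O3 16.82%, SiO2 62.03%

The whole derivation holds exact precision through every step — intermediates appear (rounded to 4 significant digits) on the page; every reported result undergoes a single rounding. Derived quantities (net glass mass, four oxide percentages, ignition loss, the yield, totals) are recomputed from the weighed amounts at 912.1 lb of glass in exact precision, as set out in the problem or the answer.
Oxide-by-oxide delivered mass:
  CaO: 271.9·0.4791 = 130.3 lb
  ZrO2: 93.33·0.6713 = 62.65 lb
  Al2O3: 396.3·0.003000 + 233.9·0.6508 = 153.4 lb
  SiO2: 93.33·0.3277 + 271.9·0.5179 + 396.3·0.9950 = 565.7 lb
LOI: 93.33·0.001000 + 271.9·0.003000 + 396.3·0.002000 + 233.9·0.3492 = 83.38 lb
Resulting glass, batch − LOI: 995.4 − 83.38 = 912.1 lb (consistent with Σ oxide mass)
oxide / glass × 100 gives the wt %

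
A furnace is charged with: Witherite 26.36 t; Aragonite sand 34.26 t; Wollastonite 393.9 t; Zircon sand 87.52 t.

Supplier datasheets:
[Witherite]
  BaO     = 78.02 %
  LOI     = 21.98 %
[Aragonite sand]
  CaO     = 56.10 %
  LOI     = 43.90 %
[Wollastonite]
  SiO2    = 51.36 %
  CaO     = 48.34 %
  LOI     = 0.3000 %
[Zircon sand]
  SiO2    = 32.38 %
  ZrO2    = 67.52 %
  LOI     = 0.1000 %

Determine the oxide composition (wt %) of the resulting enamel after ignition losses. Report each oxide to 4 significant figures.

Intermediates are displayed rounded off to 4 significant digits in the working — full float precision is kept in every operation. A single rounding completes each reported result — all derived quantities, including the totals, the four compositions, LOI, net glass mass, yield, are carried from the batch weights per 519.9 t of glass at full precision as they appear in question or answer.
Oxide-by-oxide delivered mass:
  SiO2: 393.9·0.5136 + 87.52·0.3238 = 230.6 t
  BaO: 26.36·0.7802 = 20.57 t
  CaO: 34.26·0.5610 + 393.9·0.4834 = 209.6 t
  ZrO2: 87.52·0.6752 = 59.09 t
LOI: 26.36·0.2198 + 34.26·0.4390 + 393.9·0.003000 + 87.52·0.001000 = 22.10 t
The glass mass, total less LOI, = 542.0 − 22.10 = 519.9 t (consistent with Σ oxide mass)
percent share: oxide ÷ glass, ×100

Glass mass = 519.9 t (batch 542.0 − LOI 22.10).
Composition: SiO2 44.36%, BaO 3.955%, CaO 40.32%, ZrO2 11.37%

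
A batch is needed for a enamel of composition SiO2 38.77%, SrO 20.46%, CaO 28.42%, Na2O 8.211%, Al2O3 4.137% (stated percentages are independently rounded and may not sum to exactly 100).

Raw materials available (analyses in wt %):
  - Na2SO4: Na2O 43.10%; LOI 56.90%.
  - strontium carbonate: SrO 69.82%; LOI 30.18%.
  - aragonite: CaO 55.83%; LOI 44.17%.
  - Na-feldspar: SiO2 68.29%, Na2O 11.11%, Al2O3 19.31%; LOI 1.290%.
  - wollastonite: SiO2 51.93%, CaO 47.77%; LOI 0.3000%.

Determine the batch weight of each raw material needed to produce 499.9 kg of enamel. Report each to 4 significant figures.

Batch per 499.9 kg enamel:
  Na2SO4: 67.63 kg
  strontium carbonate: 146.5 kg
  aragonite: 55.64 kg
  Na-feldspar: 107.1 kg
  wollastonite: 232.4 kg
Total batch = 609.3 kg; LOI loss = 109.4 kg; yield = 82.05%

The intermediate values are printed (rounded to four significant figures) on the page. Exact precision is carried in every operation; each reported figure is rounded exactly once; derived quantities are carried using the weight values per 499.9 kg of glass at exact precision (the five compositions, net glass mass, LOI, yield, totals), as given in the problem or the answer.
Target oxide masses per 499.9 kg enamel:
  SiO2: 38.77% × 499.9 = 193.8 kg
  SrO: 20.46% × 499.9 = 102.3 kg
  CaO: 28.42% × 499.9 = 142.1 kg
  Na2O: 8.211% × 499.9 = 41.05 kg
  Al2O3: 4.137% × 499.9 = 20.68 kg
Checking each oxide sum given the weights on record, for the quoted basis mass (summed amounts equal target values within answer rounding):
  SiO2: 107.1·0.6829 + 232.4·0.5193 = 193.8 kg (target 193.8 kg)
  SrO: 146.5·0.6982 = 102.3 kg (target 102.3 kg)
  CaO: 55.64·0.5583 + 232.4·0.4777 = 142.1 kg (target 142.1 kg)
  Na2O: 67.63·0.4310 + 107.1·0.1111 = 41.05 kg (target 41.05 kg)
  Al2O3: 107.1·0.1931 = 20.68 kg (target 20.68 kg)
Consistency of the glass mass: Σ batch − LOI loss = 499.9 kg (summing oxide targets gives 499.9 kg; basis as stated: 499.9 kg — rounding explains the deltas).
Batch grand total — Σ batch = 609.3 kg; LOI removed, Σ of batch·LOI: 109.4 kg; the yield ratio, glass ÷ batch: 82.05%.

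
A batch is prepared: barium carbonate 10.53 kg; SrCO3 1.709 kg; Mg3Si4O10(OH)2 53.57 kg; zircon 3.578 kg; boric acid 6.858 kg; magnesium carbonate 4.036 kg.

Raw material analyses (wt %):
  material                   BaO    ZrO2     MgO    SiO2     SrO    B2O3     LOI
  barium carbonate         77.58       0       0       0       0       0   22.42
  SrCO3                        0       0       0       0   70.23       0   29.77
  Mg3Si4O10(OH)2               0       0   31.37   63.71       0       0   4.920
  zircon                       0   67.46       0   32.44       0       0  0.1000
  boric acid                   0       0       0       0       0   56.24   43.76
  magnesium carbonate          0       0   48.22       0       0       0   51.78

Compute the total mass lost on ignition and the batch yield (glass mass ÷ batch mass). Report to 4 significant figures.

LOI loss = 10.60 kg; glass = 69.68 kg; yield = 86.80%

The whole derivation keeps full float precision all the way through. In-progress results appear (rounded to 4 significant digits) when written out. A single rounding finalizes every reported value; derived quantities are re-derived at exact precision (the yield, six oxide percentages, LOI, net glass mass, the totals) starting from the weights on 69.68 kg of glass, as given in problem or answer.
Per-material ignition loss:
  barium carbonate: 10.53 × 0.2242 = 2.361 kg
  SrCO3: 1.709 × 0.2977 = 0.5088 kg
  Mg3Si4O10(OH)2: 53.57 × 0.04920 = 2.636 kg
  zircon: 3.578 × 0.001000 = 0.003578 kg
  boric acid: 6.858 × 0.4376 = 3.001 kg
  magnesium carbonate: 4.036 × 0.5178 = 2.090 kg
Total LOI = 10.60 kg
Glass = batch − LOI = 80.28 − 10.60 = 69.68 kg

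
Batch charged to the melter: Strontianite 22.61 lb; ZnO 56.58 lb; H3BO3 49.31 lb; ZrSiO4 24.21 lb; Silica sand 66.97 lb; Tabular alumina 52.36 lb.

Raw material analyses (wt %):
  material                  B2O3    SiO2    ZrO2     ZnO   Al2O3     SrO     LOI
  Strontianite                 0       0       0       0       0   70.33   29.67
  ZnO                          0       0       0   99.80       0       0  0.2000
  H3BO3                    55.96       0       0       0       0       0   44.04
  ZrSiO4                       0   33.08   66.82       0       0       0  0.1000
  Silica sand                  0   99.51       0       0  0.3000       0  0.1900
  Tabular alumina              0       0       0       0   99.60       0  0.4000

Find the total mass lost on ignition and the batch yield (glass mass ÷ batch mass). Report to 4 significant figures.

Mid-chain values are printed (rounded to four significant figures) as written. The working math holds full precision throughout; each reported figure is rounded just once; derived quantities, which include net glass mass, LOI, totals, yield, the six compositions, are carried at full precision, exactly as printed in question or answer, from the weighed amounts for 243.1 lb of glass.
Ignition loss by material:
  Strontianite: 22.61 × 0.2967 = 6.708 lb
  ZnO: 56.58 × 0.002000 = 0.1132 lb
  H3BO3: 49.31 × 0.4404 = 21.72 lb
  ZrSiO4: 24.21 × 0.001000 = 0.02421 lb
  Silica sand: 66.97 × 0.001900 = 0.1272 lb
  Tabular alumina: 52.36 × 0.004000 = 0.2094 lb
Total LOI = 28.90 lb
Glass = batch − LOI = 272.0 − 28.90 = 243.1 lb

LOI loss = 28.90 lb; glass = 243.1 lb; yield = 89.38%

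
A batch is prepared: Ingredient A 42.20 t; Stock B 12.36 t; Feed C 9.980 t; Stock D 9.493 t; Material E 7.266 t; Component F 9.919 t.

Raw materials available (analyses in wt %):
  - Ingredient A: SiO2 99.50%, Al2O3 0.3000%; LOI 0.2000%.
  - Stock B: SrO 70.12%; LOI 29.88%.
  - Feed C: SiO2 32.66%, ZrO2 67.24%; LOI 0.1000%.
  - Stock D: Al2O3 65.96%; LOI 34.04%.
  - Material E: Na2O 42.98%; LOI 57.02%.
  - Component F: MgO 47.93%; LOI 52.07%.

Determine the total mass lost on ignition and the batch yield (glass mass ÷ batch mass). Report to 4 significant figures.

LOI loss = 16.33 t; glass = 74.89 t; yield = 82.10%

Mid-chain values are displayed, rounded to 4 significant figures, when written out — all internal work carries full precision throughout. Each reported value is rounded once only; the derived quantities, including yield, LOI, net glass mass, totals, six oxide percentages, are recomputed from the batch weights at 74.89 t of glass in full float precision, as they appear in problem or answer.
Ignition loss by material:
  Ingredient A: 42.20 × 0.002000 = 0.08440 t
  Stock B: 12.36 × 0.2988 = 3.693 t
  Feed C: 9.980 × 0.001000 = 0.009980 t
  Stock D: 9.493 × 0.3404 = 3.231 t
  Material E: 7.266 × 0.5702 = 4.143 t
  Component F: 9.919 × 0.5207 = 5.165 t
Total LOI = 16.33 t
Glass = batch − LOI = 91.22 − 16.33 = 74.89 t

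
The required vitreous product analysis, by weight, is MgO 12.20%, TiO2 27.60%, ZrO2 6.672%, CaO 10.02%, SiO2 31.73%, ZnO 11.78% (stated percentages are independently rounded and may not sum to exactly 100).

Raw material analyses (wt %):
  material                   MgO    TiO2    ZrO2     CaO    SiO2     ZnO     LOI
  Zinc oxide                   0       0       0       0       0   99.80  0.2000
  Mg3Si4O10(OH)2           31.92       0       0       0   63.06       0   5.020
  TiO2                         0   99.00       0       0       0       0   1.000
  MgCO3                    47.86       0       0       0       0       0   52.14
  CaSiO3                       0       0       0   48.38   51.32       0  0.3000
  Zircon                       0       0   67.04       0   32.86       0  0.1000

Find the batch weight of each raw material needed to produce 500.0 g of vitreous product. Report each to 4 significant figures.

The whole derivation runs at exact precision through every step. Values along the way are shown rounded to 4 significant figures within the worked lines; a single rounding yields every reported result; the derived quantities (the yield, glass mass, six oxide percentages, ignition loss, totals) are re-derived starting from the weights per 500.0 g of glass at full float precision as given in the problem or answer text.
Oxide mass targets, per 500.0 g vitreous product:
  MgO: 12.20% × 500.0 = 61.00 g
  TiO2: 27.60% × 500.0 = 138.0 g
  ZrO2: 6.672% × 500.0 = 33.36 g
  CaO: 10.02% × 500.0 = 50.10 g
  SiO2: 31.73% × 500.0 = 158.6 g
  ZnO: 11.78% × 500.0 = 58.90 g
Balance tally, oxide-wise, applying the batch weights above, per the basis as stated (oxide sums agree with the targets net of answer rounding effects):
  MgO: 141.4·0.3192 + 33.16·0.4786 = 61.01 g (target 61.00 g)
  TiO2: 139.4·0.9900 = 138.0 g (target 138.0 g)
  ZrO2: 49.76·0.6704 = 33.36 g (target 33.36 g)
  CaO: 103.6·0.4838 = 50.12 g (target 50.10 g)
  SiO2: 141.4·0.6306 + 103.6·0.5132 + 49.76·0.3286 = 158.7 g (target 158.6 g)
  ZnO: 59.02·0.9980 = 58.90 g (target 58.90 g)
Glass mass check: total batch − LOI = 500.1 g (the targets, summed, come to 500.0 g; the stated basis being 500.0 g — any gap is answer rounding).
Batch total: Σ batch = 526.3 g; loss to ignition Σ batch·LOI = 26.26 g; yield = glass ÷ total batch = 95.01%.

Batch per 500.0 g vitreous product:
  Zinc oxide: 59.02 g
  Mg3Si4O10(OH)2: 141.4 g
  TiO2: 139.4 g
  MgCO3: 33.16 g
  CaSiO3: 103.6 g
  Zircon: 49.76 g
Total batch = 526.3 g; LOI loss = 26.26 g; yield = 95.01%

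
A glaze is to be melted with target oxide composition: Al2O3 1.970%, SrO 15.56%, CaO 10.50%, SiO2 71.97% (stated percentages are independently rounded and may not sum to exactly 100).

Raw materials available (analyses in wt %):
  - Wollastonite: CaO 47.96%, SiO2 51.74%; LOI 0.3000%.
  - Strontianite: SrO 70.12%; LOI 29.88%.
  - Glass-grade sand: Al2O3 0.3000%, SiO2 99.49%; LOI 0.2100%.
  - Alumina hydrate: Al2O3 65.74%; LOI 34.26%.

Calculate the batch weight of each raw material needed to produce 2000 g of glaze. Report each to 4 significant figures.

Batch per 2000 g glaze:
  Wollastonite: 437.9 g
  Strontianite: 443.8 g
  Glass-grade sand: 1219 g
  Alumina hydrate: 54.37 g
Total batch = 2155 g; LOI loss = 155.1 g; yield = 92.80%

In-progress results appear rounded to 4 significant digits between the steps — every computation keeps full precision end to end. A single rounding produces every reported number. All derived quantities, including totals, net glass mass, the four compositions, the yield, ignition loss, are carried using the weight values per 2000 g of glass in full precision, as quoted within the problem or the answer.
Oxide-by-oxide targets in 2000 g glaze:
  Al2O3: 1.970% × 2000 = 39.40 g
  SrO: 15.56% × 2000 = 311.2 g
  CaO: 10.50% × 2000 = 210.0 g
  SiO2: 71.97% × 2000 = 1439 g
Checking each oxide sum applying the batch weights above, relative to the basis at hand (summed amounts equal target values within answer rounding):
  Al2O3: 1219·0.003000 + 54.37·0.6574 = 39.40 g (target 39.40 g)
  SrO: 443.8·0.7012 = 311.2 g (target 311.2 g)
  CaO: 437.9·0.4796 = 210.0 g (target 210.0 g)
  SiO2: 437.9·0.5174 + 1219·0.9949 = 1439 g (target 1439 g)
Glass mass check: net batch after ignition = 2000 g (the targets, summed, come to 2000 g; with the basis standing at 2000 g — differing by rounding only).
Whole-batch sum: Σ batch = 2155 g; ignition loss, Σ(batch × LOI) = 155.1 g; yield = glass ÷ total batch = 92.80%.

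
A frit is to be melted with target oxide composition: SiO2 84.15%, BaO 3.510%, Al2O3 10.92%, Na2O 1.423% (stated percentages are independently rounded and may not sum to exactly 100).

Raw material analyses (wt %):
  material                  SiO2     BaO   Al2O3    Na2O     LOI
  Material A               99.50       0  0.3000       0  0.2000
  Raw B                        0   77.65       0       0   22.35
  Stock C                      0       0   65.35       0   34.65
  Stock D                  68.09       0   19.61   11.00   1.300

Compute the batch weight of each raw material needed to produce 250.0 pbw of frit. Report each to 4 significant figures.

Intermediates appear (rounded to 4 significant figures) on the page — all arithmetic runs at full precision through every step; a single rounding completes every reported number — all derived quantities, which include totals, glass mass, ignition loss, yield, four oxide percentages, are re-derived in exact precision, as set out in problem or answer, from the weighed amounts for 250.0 pbw of glass.
Target masses of each oxide per 250.0 pbw frit:
  SiO2: 84.15% × 250.0 = 210.4 pbw
  BaO: 3.510% × 250.0 = 8.775 pbw
  Al2O3: 10.92% × 250.0 = 27.30 pbw
  Na2O: 1.423% × 250.0 = 3.558 pbw
Per-oxide balance check on the weights just shown, relative to the basis at hand (sum by sum, the targets are met inside rounding margins):
  SiO2: 189.3·0.9950 + 32.34·0.6809 = 210.4 pbw (target 210.4 pbw)
  BaO: 11.30·0.7765 = 8.774 pbw (target 8.775 pbw)
  Al2O3: 189.3·0.003000 + 31.20·0.6535 + 32.34·0.1961 = 27.30 pbw (target 27.30 pbw)
  Na2O: 32.34·0.1100 = 3.557 pbw (target 3.558 pbw)
Mass balance on the glass: net batch after ignition = 250.0 pbw (oxide target masses add up to 250.0 pbw; stated basis 250.0 pbw — deltas are rounding alone).
Total batch = Σ batch = 264.1 pbw; Σ batch·LOI gives LOI loss = 14.14 pbw; the yield ratio, glass ÷ batch: 94.65%.

Batch per 250.0 pbw frit:
  Material A: 189.3 pbw
  Raw B: 11.30 pbw
  Stock C: 31.20 pbw
  Stock D: 32.34 pbw
Total batch = 264.1 pbw; LOI loss = 14.14 pbw; yield = 94.65%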